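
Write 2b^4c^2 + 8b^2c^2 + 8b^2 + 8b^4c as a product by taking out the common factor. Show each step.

2b^2(b^2c^2 + 4c^2 + 4 + 4b^2c)

2b^4c^2 + 8b^2c^2 + 8b^2 + 8b^4c
= 2(b^4c^2 + 4b^2c^2 + 4b^2 + 4b^4c)    [factor out 2]
= 2b^2(b^2c^2 + 4c^2 + 4 + 4b^2c)    [factor out b^2]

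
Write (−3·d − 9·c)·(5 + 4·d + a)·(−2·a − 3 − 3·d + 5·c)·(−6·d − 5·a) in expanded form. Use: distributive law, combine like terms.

(−3·d − 9·c)·(5 + 4·d + a)·(−2·a − 3 − 3·d + 5·c)·(−6·d − 5·a)
= (−15·d − 12·d^2 − 3·a·d − 45·c − 36·c·d − 9·a·c)·(−2·a − 3 − 3·d + 5·c)·(−6·d − 5·a)    [distributive law]
= (30·a·d + 45·d + 45·d^2 − 75·c·d + 24·a·d^2 + 36·d^2 + 36·d^3 − 60·c·d^2 + 6·a^2·d + 9·a·d + 9·a·d^2 − 15·a·c·d + 90·a·c + 135·c + 135·c·d − 225·c^2 + 72·a·c·d + 108·c·d + 108·c·d^2 − 180·c^2·d + 18·a^2·c + 27·a·c + 27·a·c·d − 45·a·c^2)·(−6·d − 5·a)    [distributive law]
= (39·a·d + 45·d + 81·d^2 + 168·c·d + 33·a·d^2 + 36·d^3 + 48·c·d^2 + 6·a^2·d + 84·a·c·d + 117·a·c + 135·c − 225·c^2 − 180·c^2·d + 18·a^2·c − 45·a·c^2)·(−6·d − 5·a)    [combine like terms]
= −234·a·d^2 − 195·a^2·d − 270·d^2 − 225·a·d − 486·d^3 − 405·a·d^2 − 1008·c·d^2 − 840·a·c·d − 198·a·d^3 − 165·a^2·d^2 − 216·d^4 − 180·a·d^3 − 288·c·d^3 − 240·a·c·d^2 − 36·a^2·d^2 − 30·a^3·d − 504·a·c·d^2 − 420·a^2·c·d − 702·a·c·d − 585·a^2·c − 810·c·d − 675·a·c + 1350·c^2·d + 1125·a·c^2 + 1080·c^2·d^2 + 900·a·c^2·d − 108·a^2·c·d − 90·a^3·c + 270·a·c^2·d + 225·a^2·c^2    [distributive law]
= −639·a·d^2 − 195·a^2·d − 270·d^2 − 225·a·d − 486·d^3 − 1008·c·d^2 − 1542·a·c·d − 378·a·d^3 − 201·a^2·d^2 − 216·d^4 − 288·c·d^3 − 744·a·c·d^2 − 30·a^3·d − 528·a^2·c·d − 585·a^2·c − 810·c·d − 675·a·c + 1350·c^2·d + 1125·a·c^2 + 1080·c^2·d^2 + 1170·a·c^2·d − 90·a^3·c + 225·a^2·c^2    [combine like terms]

−639·a·d^2 − 195·a^2·d − 270·d^2 − 225·a·d − 486·d^3 − 1008·c·d^2 − 1542·a·c·d − 378·a·d^3 − 201·a^2·d^2 − 216·d^4 − 288·c·d^3 − 744·a·c·d^2 − 30·a^3·d − 528·a^2·c·d − 585·a^2·c − 810·c·d − 675·a·c + 1350·c^2·d + 1125·a·c^2 + 1080·c^2·d^2 + 1170·a·c^2·d − 90·a^3·c + 225·a^2·c^2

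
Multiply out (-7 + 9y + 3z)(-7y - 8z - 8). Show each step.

-23y + 32z + 56 - 63y² - 93yz - 24z²

(-7 + 9y + 3z)(-7y - 8z - 8)
= 49y + 56z + 56 - 63y² - 72yz - 72y - 21yz - 24z² - 24z    [distributive law]
= -23y + 32z + 56 - 63y² - 93yz - 24z²    [combine like terms]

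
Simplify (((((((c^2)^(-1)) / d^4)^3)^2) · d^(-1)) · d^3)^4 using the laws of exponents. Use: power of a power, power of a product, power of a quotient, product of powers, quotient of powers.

(((((((c^2)^(-1)) / d^4)^3)^2) · d^(-1)) · d^3)^4
= (((((((c^2)^(-1)) / d^4)^3)^2) · d^(-1))^4) · ((d^3)^4)    [power of a product]
= (((((((c^2)^(-1)) / d^4)^3)^2)^4) · ((d^(-1))^4)) · ((d^3)^4)    [power of a product]
= ((((((c^2)^(-1)) / d^4)^3)^8) · ((d^(-1))^4)) · ((d^3)^4)    [power of a power]
= (((((c^2)^(-1)) / d^4)^24) · ((d^(-1))^4)) · ((d^3)^4)    [power of a power]
= (((((c^2)^(-1))^24) / ((d^4)^24)) · ((d^(-1))^4)) · ((d^3)^4)    [power of a quotient]
= ((((c^2)^(-24)) / ((d^4)^24)) · ((d^(-1))^4)) · ((d^3)^4)    [power of a power]
= ((c^(-48) / ((d^4)^24)) · ((d^(-1))^4)) · ((d^3)^4)    [power of a power]
= ((c^(-48) / d^96) · ((d^(-1))^4)) · ((d^3)^4)    [power of a power]
= ((c^(-48) / d^96) · d^(-4)) · ((d^3)^4)    [power of a power]
= ((c^(-48) / d^96) · d^(-4)) · d^12    [power of a power]
= c^(-48)·d^(-88)    [quotient of powers; product of powers]

c^(-48)·d^(-88)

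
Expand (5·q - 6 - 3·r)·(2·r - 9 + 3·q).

(5·q - 6 - 3·r)·(2·r - 9 + 3·q)
= 10·q·r - 45·q + 15·q^2 - 12·r + 54 - 18·q - 6·r^2 + 27·r - 9·q·r    [distributive law]
= q·r - 63·q + 15·q^2 + 15·r + 54 - 6·r^2    [combine like terms]

q·r - 63·q + 15·q^2 + 15·r + 54 - 6·r^2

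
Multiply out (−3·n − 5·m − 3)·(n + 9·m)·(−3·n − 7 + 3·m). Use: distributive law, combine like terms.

9·n³ + 30·n² + 87·m·n² + 296·m·n + 39·m²·n + 234·m² − 135·m³ + 21·n + 189·m

(−3·n − 5·m − 3)·(n + 9·m)·(−3·n − 7 + 3·m)
= (−3·n² − 27·m·n − 5·m·n − 45·m² − 3·n − 27·m)·(−3·n − 7 + 3·m)    [distributive law]
= (−3·n² − 32·m·n − 45·m² − 3·n − 27·m)·(−3·n − 7 + 3·m)    [combine like terms]
= 9·n³ + 21·n² − 9·m·n² + 96·m·n² + 224·m·n − 96·m²·n + 135·m²·n + 315·m² − 135·m³ + 9·n² + 21·n − 9·m·n + 81·m·n + 189·m − 81·m²    [distributive law]
= 9·n³ + 30·n² + 87·m·n² + 296·m·n + 39·m²·n + 234·m² − 135·m³ + 21·n + 189·m    [combine like terms]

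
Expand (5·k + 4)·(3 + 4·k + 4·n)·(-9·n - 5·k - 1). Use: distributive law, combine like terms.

(5·k + 4)·(3 + 4·k + 4·n)·(-9·n - 5·k - 1)
= (15·k + 20·k^2 + 20·k·n + 12 + 16·k + 16·n)·(-9·n - 5·k - 1)    [distributive law]
= (31·k + 20·k^2 + 20·k·n + 12 + 16·n)·(-9·n - 5·k - 1)    [combine like terms]
= -279·k·n - 155·k^2 - 31·k - 180·k^2·n - 100·k^3 - 20·k^2 - 180·k·n^2 - 100·k^2·n - 20·k·n - 108·n - 60·k - 12 - 144·n^2 - 80·k·n - 16·n    [distributive law]
= -379·k·n - 175·k^2 - 91·k - 280·k^2·n - 100·k^3 - 180·k·n^2 - 124·n - 12 - 144·n^2    [combine like terms]

-379·k·n - 175·k^2 - 91·k - 280·k^2·n - 100·k^3 - 180·k·n^2 - 124·n - 12 - 144·n^2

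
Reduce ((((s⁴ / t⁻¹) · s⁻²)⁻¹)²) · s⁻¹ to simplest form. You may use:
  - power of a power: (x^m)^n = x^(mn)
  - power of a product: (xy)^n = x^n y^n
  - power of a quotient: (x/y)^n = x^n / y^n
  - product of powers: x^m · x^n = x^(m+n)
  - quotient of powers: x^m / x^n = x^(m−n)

((((s⁴ / t⁻¹) · s⁻²)⁻¹)²) · s⁻¹
= (((s⁴ / t⁻¹) · s⁻²)⁻²) · s⁻¹    [power of a power]
= (((s⁴ / t⁻¹)⁻²) · ((s⁻²)⁻²)) · s⁻¹    [power of a product]
= ((((s⁴)⁻²) / ((t⁻¹)⁻²)) · ((s⁻²)⁻²)) · s⁻¹    [power of a quotient]
= ((s⁻⁸ / ((t⁻¹)⁻²)) · ((s⁻²)⁻²)) · s⁻¹    [power of a power]
= ((s⁻⁸ / t²) · ((s⁻²)⁻²)) · s⁻¹    [power of a power]
= ((s⁻⁸ / t²) · s⁴) · s⁻¹    [power of a power]
= s⁻⁵t⁻²    [quotient of powers; product of powers]

s⁻⁵t⁻²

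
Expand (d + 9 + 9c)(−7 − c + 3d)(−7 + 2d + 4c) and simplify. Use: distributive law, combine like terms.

−266d + 19d^2 − 246cd + 64cd^2 + 86c^2d + 6d^3 + 441 + 252c − 225c^2 − 36c^3

(d + 9 + 9c)(−7 − c + 3d)(−7 + 2d + 4c)
= (−7d − cd + 3d^2 − 63 − 9c + 27d − 63c − 9c^2 + 27cd)(−7 + 2d + 4c)    [distributive law]
= (20d + 26cd + 3d^2 − 63 − 72c − 9c^2)(−7 + 2d + 4c)    [combine like terms]
= −140d + 40d^2 + 80cd − 182cd + 52cd^2 + 104c^2d − 21d^2 + 6d^3 + 12cd^2 + 441 − 126d − 252c + 504c − 144cd − 288c^2 + 63c^2 − 18c^2d − 36c^3    [distributive law]
= −266d + 19d^2 − 246cd + 64cd^2 + 86c^2d + 6d^3 + 441 + 252c − 225c^2 − 36c^3    [combine like terms]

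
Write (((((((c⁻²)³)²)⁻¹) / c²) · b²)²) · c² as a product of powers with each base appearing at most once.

b⁴·c²²

(((((((c⁻²)³)²)⁻¹) / c²) · b²)²) · c²
= (((((((c⁻²)³)²)⁻¹) / c²)²) · ((b²)²)) · c²    [power of a product]
= (((((((c⁻²)³)²)⁻¹)²) / ((c²)²)) · ((b²)²)) · c²    [power of a quotient]
= ((((((c⁻²)³)²)⁻²) / ((c²)²)) · ((b²)²)) · c²    [power of a power]
= (((((c⁻²)³)⁻⁴) / ((c²)²)) · ((b²)²)) · c²    [power of a power]
= ((((c⁻²)⁻¹²) / ((c²)²)) · ((b²)²)) · c²    [power of a power]
= ((c²⁴ / ((c²)²)) · ((b²)²)) · c²    [power of a power]
= ((c²⁴ / c⁴) · ((b²)²)) · c²    [power of a power]
= (c²⁰ · ((b²)²)) · c²    [quotient of powers]
= (c²⁰ · b⁴) · c²    [power of a power]
= b⁴·c²²    [product of powers]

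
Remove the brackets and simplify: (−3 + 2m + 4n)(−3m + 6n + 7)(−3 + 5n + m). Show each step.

(−3 + 2m + 4n)(−3m + 6n + 7)(−3 + 5n + m)
= (9m − 18n − 21 − 6m^2 + 12mn + 14m − 12mn + 24n^2 + 28n)(−3 + 5n + m)    [distributive law]
= (23m + 10n − 21 − 6m^2 + 24n^2)(−3 + 5n + m)    [combine like terms]
= −69m + 115mn + 23m^2 − 30n + 50n^2 + 10mn + 63 − 105n − 21m + 18m^2 − 30m^2n − 6m^3 − 72n^2 + 120n^3 + 24mn^2    [distributive law]
= −90m + 125mn + 41m^2 − 135n − 22n^2 + 63 − 30m^2n − 6m^3 + 120n^3 + 24mn^2    [combine like terms]

−90m + 125mn + 41m^2 − 135n − 22n^2 + 63 − 30m^2n − 6m^3 + 120n^3 + 24mn^2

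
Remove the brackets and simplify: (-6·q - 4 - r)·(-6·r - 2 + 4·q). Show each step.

(-6·q - 4 - r)·(-6·r - 2 + 4·q)
= 36·q·r + 12·q - 24·q² + 24·r + 8 - 16·q + 6·r² + 2·r - 4·q·r    [distributive law]
= 32·q·r - 4·q - 24·q² + 26·r + 8 + 6·r²    [combine like terms]

32·q·r - 4·q - 24·q² + 26·r + 8 + 6·r²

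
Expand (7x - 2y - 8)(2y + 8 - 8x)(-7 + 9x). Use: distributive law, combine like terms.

-498xy + 270x^2y - 1416x + 1472x^2 - 504x^3 + 28y^2 - 36xy^2 + 224y + 448

(7x - 2y - 8)(2y + 8 - 8x)(-7 + 9x)
= (14xy + 56x - 56x^2 - 4y^2 - 16y + 16xy - 16y - 64 + 64x)(-7 + 9x)    [distributive law]
= (30xy + 120x - 56x^2 - 4y^2 - 32y - 64)(-7 + 9x)    [combine like terms]
= -210xy + 270x^2y - 840x + 1080x^2 + 392x^2 - 504x^3 + 28y^2 - 36xy^2 + 224y - 288xy + 448 - 576x    [distributive law]
= -498xy + 270x^2y - 1416x + 1472x^2 - 504x^3 + 28y^2 - 36xy^2 + 224y + 448    [combine like terms]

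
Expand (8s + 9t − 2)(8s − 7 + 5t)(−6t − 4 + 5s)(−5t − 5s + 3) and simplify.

(8s + 9t − 2)(8s − 7 + 5t)(−6t − 4 + 5s)(−5t − 5s + 3)
= (64s^2 − 56s + 40st + 72st − 63t + 45t^2 − 16s + 14 − 10t)(−6t − 4 + 5s)(−5t − 5s + 3)    [distributive law]
= (64s^2 − 72s + 112st − 73t + 45t^2 + 14)(−6t − 4 + 5s)(−5t − 5s + 3)    [combine like terms]
= (−384s^2t − 256s^2 + 320s^3 + 432st + 288s − 360s^2 − 672st^2 − 448st + 560s^2t + 438t^2 + 292t − 365st − 270t^3 − 180t^2 + 225st^2 − 84t − 56 + 70s)(−5t − 5s + 3)    [distributive law]
= (176s^2t − 616s^2 + 320s^3 − 381st + 358s − 447st^2 + 258t^2 + 208t − 270t^3 − 56)(−5t − 5s + 3)    [combine like terms]
= −880s^2t^2 − 880s^3t + 528s^2t + 3080s^2t + 3080s^3 − 1848s^2 − 1600s^3t − 1600s^4 + 960s^3 + 1905st^2 + 1905s^2t − 1143st − 1790st − 1790s^2 + 1074s + 2235st^3 + 2235s^2t^2 − 1341st^2 − 1290t^3 − 1290st^2 + 774t^2 − 1040t^2 − 1040st + 624t + 1350t^4 + 1350st^3 − 810t^3 + 280t + 280s − 168    [distributive law]
= 1355s^2t^2 − 2480s^3t + 5513s^2t + 4040s^3 − 3638s^2 − 1600s^4 − 726st^2 − 3973st + 1354s + 3585st^3 − 2100t^3 − 266t^2 + 904t + 1350t^4 − 168    [combine like terms]

1355s^2t^2 − 2480s^3t + 5513s^2t + 4040s^3 − 3638s^2 − 1600s^4 − 726st^2 − 3973st + 1354s + 3585st^3 − 2100t^3 − 266t^2 + 904t + 1350t^4 − 168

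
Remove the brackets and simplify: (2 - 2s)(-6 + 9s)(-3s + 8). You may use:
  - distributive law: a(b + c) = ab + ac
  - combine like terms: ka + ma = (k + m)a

(2 - 2s)(-6 + 9s)(-3s + 8)
= (-12 + 18s + 12s - 18s²)(-3s + 8)    [distributive law]
= (-12 + 30s - 18s²)(-3s + 8)    [combine like terms]
= 36s - 96 - 90s² + 240s + 54s³ - 144s²    [distributive law]
= 276s - 96 - 234s² + 54s³    [combine like terms]

276s - 96 - 234s² + 54s³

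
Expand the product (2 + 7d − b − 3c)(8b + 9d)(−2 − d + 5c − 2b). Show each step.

−32b − 146bd + 128bc − 16b² − 36d − 144d² + 144cd − 173bd² + 313bcd − 86b²d − 63d³ + 342cd² + 8b²c + 16b³ − 120bc² − 135c²d

(2 + 7d − b − 3c)(8b + 9d)(−2 − d + 5c − 2b)
= (16b + 18d + 56bd + 63d² − 8b² − 9bd − 24bc − 27cd)(−2 − d + 5c − 2b)    [distributive law]
= (16b + 18d + 47bd + 63d² − 8b² − 24bc − 27cd)(−2 − d + 5c − 2b)    [combine like terms]
= −32b − 16bd + 80bc − 32b² − 36d − 18d² + 90cd − 36bd − 94bd − 47bd² + 235bcd − 94b²d − 126d² − 63d³ + 315cd² − 126bd² + 16b² + 8b²d − 40b²c + 16b³ + 48bc + 24bcd − 120bc² + 48b²c + 54cd + 27cd² − 135c²d + 54bcd    [distributive law]
= −32b − 146bd + 128bc − 16b² − 36d − 144d² + 144cd − 173bd² + 313bcd − 86b²d − 63d³ + 342cd² + 8b²c + 16b³ − 120bc² − 135c²d    [combine like terms]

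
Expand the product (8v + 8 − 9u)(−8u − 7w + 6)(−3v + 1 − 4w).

192uv² + 290uv + 67uvw + 168v²w − 80vw + 224vw² − 144v² − 96v − 118u + 535uw − 248w + 224w² + 48 − 216u²v + 72u² − 288u²w − 252uw²

(8v + 8 − 9u)(−8u − 7w + 6)(−3v + 1 − 4w)
= (−64uv − 56vw + 48v − 64u − 56w + 48 + 72u² + 63uw − 54u)(−3v + 1 − 4w)    [distributive law]
= (−64uv − 56vw + 48v − 118u − 56w + 48 + 72u² + 63uw)(−3v + 1 − 4w)    [combine like terms]
= 192uv² − 64uv + 256uvw + 168v²w − 56vw + 224vw² − 144v² + 48v − 192vw + 354uv − 118u + 472uw + 168vw − 56w + 224w² − 144v + 48 − 192w − 216u²v + 72u² − 288u²w − 189uvw + 63uw − 252uw²    [distributive law]
= 192uv² + 290uv + 67uvw + 168v²w − 80vw + 224vw² − 144v² − 96v − 118u + 535uw − 248w + 224w² + 48 − 216u²v + 72u² − 288u²w − 252uw²    [combine like terms]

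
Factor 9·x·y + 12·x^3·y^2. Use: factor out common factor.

3·x·y(3 + 4·x^2·y)

9·x·y + 12·x^3·y^2
= 3(3·x·y + 4·x^3·y^2)    [factor out 3]
= 3·x·y(3 + 4·x^2·y)    [factor out x·y]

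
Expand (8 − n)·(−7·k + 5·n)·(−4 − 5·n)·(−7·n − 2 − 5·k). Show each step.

(8 − n)·(−7·k + 5·n)·(−4 − 5·n)·(−7·n − 2 − 5·k)
= (−56·k + 40·n + 7·k·n − 5·n²)·(−4 − 5·n)·(−7·n − 2 − 5·k)    [distributive law]
= (224·k + 280·k·n − 160·n − 200·n² − 28·k·n − 35·k·n² + 20·n² + 25·n³)·(−7·n − 2 − 5·k)    [distributive law]
= (224·k + 252·k·n − 160·n − 180·n² − 35·k·n² + 25·n³)·(−7·n − 2 − 5·k)    [combine like terms]
= −1568·k·n − 448·k − 1120·k² − 1764·k·n² − 504·k·n − 1260·k²·n + 1120·n² + 320·n + 800·k·n + 1260·n³ + 360·n² + 900·k·n² + 245·k·n³ + 70·k·n² + 175·k²·n² − 175·n⁴ − 50·n³ − 125·k·n³    [distributive law]
= −1272·k·n − 448·k − 1120·k² − 794·k·n² − 1260·k²·n + 1480·n² + 320·n + 1210·n³ + 120·k·n³ + 175·k²·n² − 175·n⁴    [combine like terms]

−1272·k·n − 448·k − 1120·k² − 794·k·n² − 1260·k²·n + 1480·n² + 320·n + 1210·n³ + 120·k·n³ + 175·k²·n² − 175·n⁴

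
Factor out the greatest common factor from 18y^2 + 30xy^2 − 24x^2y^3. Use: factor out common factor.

6y^2(3 + 5x − 4x^2y)

18y^2 + 30xy^2 − 24x^2y^3
= 6(3y^2 + 5xy^2 − 4x^2y^3)    [factor out 6]
= 6y^2(3 + 5x − 4x^2y)    [factor out y^2]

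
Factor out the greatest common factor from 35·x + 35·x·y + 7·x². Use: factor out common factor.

7·x(5 + 5·y + x)

35·x + 35·x·y + 7·x²
= 7(5·x + 5·x·y + x²)    [factor out 7]
= 7·x(5 + 5·y + x)    [factor out x]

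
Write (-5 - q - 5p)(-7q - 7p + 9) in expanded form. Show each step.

26q - 10p - 45 + 7q^2 + 42pq + 35p^2

(-5 - q - 5p)(-7q - 7p + 9)
= 35q + 35p - 45 + 7q^2 + 7pq - 9q + 35pq + 35p^2 - 45p    [distributive law]
= 26q - 10p - 45 + 7q^2 + 42pq + 35p^2    [combine like terms]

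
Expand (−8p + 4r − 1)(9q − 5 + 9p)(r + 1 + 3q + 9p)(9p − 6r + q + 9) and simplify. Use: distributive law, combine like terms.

(−8p + 4r − 1)(9q − 5 + 9p)(r + 1 + 3q + 9p)(9p − 6r + q + 9)
= (−72pq + 40p − 72p^2 + 36qr − 20r + 36pr − 9q + 5 − 9p)(r + 1 + 3q + 9p)(9p − 6r + q + 9)    [distributive law]
= (−72pq + 31p − 72p^2 + 36qr − 20r + 36pr − 9q + 5)(r + 1 + 3q + 9p)(9p − 6r + q + 9)    [combine like terms]
= (−72pqr − 72pq − 216pq^2 − 648p^2q + 31pr + 31p + 93pq + 279p^2 − 72p^2r − 72p^2 − 216p^2q − 648p^3 + 36qr^2 + 36qr + 108q^2r + 324pqr − 20r^2 − 20r − 60qr − 180pr + 36pr^2 + 36pr + 108pqr + 324p^2r − 9qr − 9q − 27q^2 − 81pq + 5r + 5 + 15q + 45p)(9p − 6r + q + 9)    [distributive law]
= (360pqr − 60pq − 216pq^2 − 864p^2q − 113pr + 76p + 207p^2 + 252p^2r − 648p^3 + 36qr^2 − 33qr + 108q^2r − 20r^2 − 15r + 36pr^2 + 6q − 27q^2 + 5)(9p − 6r + q + 9)    [combine like terms]
= 3240p^2qr − 2160pqr^2 + 360pq^2r + 3240pqr − 540p^2q + 360pqr − 60pq^2 − 540pq − 1944p^2q^2 + 1296pq^2r − 216pq^3 − 1944pq^2 − 7776p^3q + 5184p^2qr − 864p^2q^2 − 7776p^2q − 1017p^2r + 678pr^2 − 113pqr − 1017pr + 684p^2 − 456pr + 76pq + 684p + 1863p^3 − 1242p^2r + 207p^2q + 1863p^2 + 2268p^3r − 1512p^2r^2 + 252p^2qr + 2268p^2r − 5832p^4 + 3888p^3r − 648p^3q − 5832p^3 + 324pqr^2 − 216qr^3 + 36q^2r^2 + 324qr^2 − 297pqr + 198qr^2 − 33q^2r − 297qr + 972pq^2r − 648q^2r^2 + 108q^3r + 972q^2r − 180pr^2 + 120r^3 − 20qr^2 − 180r^2 − 135pr + 90r^2 − 15qr − 135r + 324p^2r^2 − 216pr^3 + 36pqr^2 + 324pr^2 + 54pq − 36qr + 6q^2 + 54q − 243pq^2 + 162q^2r − 27q^3 − 243q^2 + 45p − 30r + 5q + 45    [distributive law]
= 8676p^2qr − 1800pqr^2 + 2628pq^2r + 3190pqr − 8109p^2q − 2247pq^2 − 410pq − 2808p^2q^2 − 216pq^3 − 8424p^3q + 9p^2r + 822pr^2 − 1608pr + 2547p^2 + 729p − 3969p^3 + 6156p^3r − 1188p^2r^2 − 5832p^4 − 216qr^3 − 612q^2r^2 + 502qr^2 + 1101q^2r − 348qr + 108q^3r + 120r^3 − 90r^2 − 165r − 216pr^3 − 237q^2 + 59q − 27q^3 + 45    [combine like terms]

8676p^2qr − 1800pqr^2 + 2628pq^2r + 3190pqr − 8109p^2q − 2247pq^2 − 410pq − 2808p^2q^2 − 216pq^3 − 8424p^3q + 9p^2r + 822pr^2 − 1608pr + 2547p^2 + 729p − 3969p^3 + 6156p^3r − 1188p^2r^2 − 5832p^4 − 216qr^3 − 612q^2r^2 + 502qr^2 + 1101q^2r − 348qr + 108q^3r + 120r^3 − 90r^2 − 165r − 216pr^3 − 237q^2 + 59q − 27q^3 + 45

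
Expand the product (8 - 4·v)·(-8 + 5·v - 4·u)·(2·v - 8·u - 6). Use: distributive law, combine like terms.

(8 - 4·v)·(-8 + 5·v - 4·u)·(2·v - 8·u - 6)
= (-64 + 40·v - 32·u + 32·v - 20·v² + 16·u·v)·(2·v - 8·u - 6)    [distributive law]
= (-64 + 72·v - 32·u - 20·v² + 16·u·v)·(2·v - 8·u - 6)    [combine like terms]
= -128·v + 512·u + 384 + 144·v² - 576·u·v - 432·v - 64·u·v + 256·u² + 192·u - 40·v³ + 160·u·v² + 120·v² + 32·u·v² - 128·u²·v - 96·u·v    [distributive law]
= -560·v + 704·u + 384 + 264·v² - 736·u·v + 256·u² - 40·v³ + 192·u·v² - 128·u²·v    [combine like terms]

-560·v + 704·u + 384 + 264·v² - 736·u·v + 256·u² - 40·v³ + 192·u·v² - 128·u²·v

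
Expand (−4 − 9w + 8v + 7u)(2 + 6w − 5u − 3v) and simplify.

−8 − 42w + 34u + 28v − 54w² + 87uw + 75vw − 61uv − 24v² − 35u²

(−4 − 9w + 8v + 7u)(2 + 6w − 5u − 3v)
= −8 − 24w + 20u + 12v − 18w − 54w² + 45uw + 27vw + 16v + 48vw − 40uv − 24v² + 14u + 42uw − 35u² − 21uv    [distributive law]
= −8 − 42w + 34u + 28v − 54w² + 87uw + 75vw − 61uv − 24v² − 35u²    [combine like terms]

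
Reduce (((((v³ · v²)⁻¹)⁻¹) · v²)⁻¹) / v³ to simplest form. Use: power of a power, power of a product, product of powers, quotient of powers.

v⁻¹⁰

(((((v³ · v²)⁻¹)⁻¹) · v²)⁻¹) / v³
= (((((v³ · v²)⁻¹)⁻¹)⁻¹) · ((v²)⁻¹)) / v³    [power of a product]
= ((((v³ · v²)⁻¹)¹) · ((v²)⁻¹)) / v³    [power of a power]
= (((v³ · v²)⁻¹) · ((v²)⁻¹)) / v³    [power of a power]
= ((((v³)⁻¹) · ((v²)⁻¹)) · ((v²)⁻¹)) / v³    [power of a product]
= ((v⁻³ · ((v²)⁻¹)) · ((v²)⁻¹)) / v³    [power of a power]
= ((v⁻³ · v⁻²) · ((v²)⁻¹)) / v³    [power of a power]
= (v⁻⁵ · ((v²)⁻¹)) / v³    [product of powers]
= (v⁻⁵ · v⁻²) / v³    [power of a power]
= v⁻⁷ / v³    [product of powers]
= v⁻¹⁰    [quotient of powers]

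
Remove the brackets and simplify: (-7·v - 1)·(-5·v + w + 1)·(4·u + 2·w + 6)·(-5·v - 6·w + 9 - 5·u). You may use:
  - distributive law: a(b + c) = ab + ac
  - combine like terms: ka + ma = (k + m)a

(-7·v - 1)·(-5·v + w + 1)·(4·u + 2·w + 6)·(-5·v - 6·w + 9 - 5·u)
= (35·v^2 - 7·v·w - 7·v + 5·v - w - 1)·(4·u + 2·w + 6)·(-5·v - 6·w + 9 - 5·u)    [distributive law]
= (35·v^2 - 7·v·w - 2·v - w - 1)·(4·u + 2·w + 6)·(-5·v - 6·w + 9 - 5·u)    [combine like terms]
= (140·u·v^2 + 70·v^2·w + 210·v^2 - 28·u·v·w - 14·v·w^2 - 42·v·w - 8·u·v - 4·v·w - 12·v - 4·u·w - 2·w^2 - 6·w - 4·u - 2·w - 6)·(-5·v - 6·w + 9 - 5·u)    [distributive law]
= (140·u·v^2 + 70·v^2·w + 210·v^2 - 28·u·v·w - 14·v·w^2 - 46·v·w - 8·u·v - 12·v - 4·u·w - 2·w^2 - 8·w - 4·u - 6)·(-5·v - 6·w + 9 - 5·u)    [combine like terms]
= -700·u·v^3 - 840·u·v^2·w + 1260·u·v^2 - 700·u^2·v^2 - 350·v^3·w - 420·v^2·w^2 + 630·v^2·w - 350·u·v^2·w - 1050·v^3 - 1260·v^2·w + 1890·v^2 - 1050·u·v^2 + 140·u·v^2·w + 168·u·v·w^2 - 252·u·v·w + 140·u^2·v·w + 70·v^2·w^2 + 84·v·w^3 - 126·v·w^2 + 70·u·v·w^2 + 230·v^2·w + 276·v·w^2 - 414·v·w + 230·u·v·w + 40·u·v^2 + 48·u·v·w - 72·u·v + 40·u^2·v + 60·v^2 + 72·v·w - 108·v + 60·u·v + 20·u·v·w + 24·u·w^2 - 36·u·w + 20·u^2·w + 10·v·w^2 + 12·w^3 - 18·w^2 + 10·u·w^2 + 40·v·w + 48·w^2 - 72·w + 40·u·w + 20·u·v + 24·u·w - 36·u + 20·u^2 + 30·v + 36·w - 54 + 30·u    [distributive law]
= -700·u·v^3 - 1050·u·v^2·w + 250·u·v^2 - 700·u^2·v^2 - 350·v^3·w - 350·v^2·w^2 - 400·v^2·w - 1050·v^3 + 1950·v^2 + 238·u·v·w^2 + 46·u·v·w + 140·u^2·v·w + 84·v·w^3 + 160·v·w^2 - 302·v·w + 8·u·v + 40·u^2·v - 78·v + 34·u·w^2 + 28·u·w + 20·u^2·w + 12·w^3 + 30·w^2 - 36·w - 6·u + 20·u^2 - 54    [combine like terms]

-700·u·v^3 - 1050·u·v^2·w + 250·u·v^2 - 700·u^2·v^2 - 350·v^3·w - 350·v^2·w^2 - 400·v^2·w - 1050·v^3 + 1950·v^2 + 238·u·v·w^2 + 46·u·v·w + 140·u^2·v·w + 84·v·w^3 + 160·v·w^2 - 302·v·w + 8·u·v + 40·u^2·v - 78·v + 34·u·w^2 + 28·u·w + 20·u^2·w + 12·w^3 + 30·w^2 - 36·w - 6·u + 20·u^2 - 54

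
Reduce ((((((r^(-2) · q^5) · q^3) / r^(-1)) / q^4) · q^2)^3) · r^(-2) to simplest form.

q^18·r^(-5)

((((((r^(-2) · q^5) · q^3) / r^(-1)) / q^4) · q^2)^3) · r^(-2)
= ((((((r^(-2) · q^5) · q^3) / r^(-1)) / q^4)^3) · ((q^2)^3)) · r^(-2)    [power of a product]
= ((((((r^(-2) · q^5) · q^3) / r^(-1))^3) / ((q^4)^3)) · ((q^2)^3)) · r^(-2)    [power of a quotient]
= ((((((r^(-2) · q^5) · q^3)^3) / ((r^(-1))^3)) / ((q^4)^3)) · ((q^2)^3)) · r^(-2)    [power of a quotient]
= ((((((r^(-2) · q^5)^3) · ((q^3)^3)) / ((r^(-1))^3)) / ((q^4)^3)) · ((q^2)^3)) · r^(-2)    [power of a product]
= (((((((r^(-2))^3) · ((q^5)^3)) · ((q^3)^3)) / ((r^(-1))^3)) / ((q^4)^3)) · ((q^2)^3)) · r^(-2)    [power of a product]
= (((((r^(-6) · ((q^5)^3)) · ((q^3)^3)) / ((r^(-1))^3)) / ((q^4)^3)) · ((q^2)^3)) · r^(-2)    [power of a power]
= (((((r^(-6) · q^15) · ((q^3)^3)) / ((r^(-1))^3)) / ((q^4)^3)) · ((q^2)^3)) · r^(-2)    [power of a power]
= (((((r^(-6) · q^15) · q^9) / ((r^(-1))^3)) / ((q^4)^3)) · ((q^2)^3)) · r^(-2)    [power of a power]
= (((((r^(-6) · q^15) · q^9) / r^(-3)) / ((q^4)^3)) · ((q^2)^3)) · r^(-2)    [power of a power]
= (((((r^(-6) · q^15) · q^9) / r^(-3)) / q^12) · ((q^2)^3)) · r^(-2)    [power of a power]
= (((((r^(-6) · q^15) · q^9) / r^(-3)) / q^12) · q^6) · r^(-2)    [power of a power]
= q^18·r^(-5)    [quotient of powers; product of powers]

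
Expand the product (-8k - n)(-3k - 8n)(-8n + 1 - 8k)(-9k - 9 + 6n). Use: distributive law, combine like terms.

5400k³n + 6093k²n + 1032k²n² + 1512k³ - 216k² + 1728k⁴ + 5730kn² - 3024kn³ - 603kn + 624n³ - 384n⁴ - 72n²

(-8k - n)(-3k - 8n)(-8n + 1 - 8k)(-9k - 9 + 6n)
= (24k² + 64kn + 3kn + 8n²)(-8n + 1 - 8k)(-9k - 9 + 6n)    [distributive law]
= (24k² + 67kn + 8n²)(-8n + 1 - 8k)(-9k - 9 + 6n)    [combine like terms]
= (-192k²n + 24k² - 192k³ - 536kn² + 67kn - 536k²n - 64n³ + 8n² - 64kn²)(-9k - 9 + 6n)    [distributive law]
= (-728k²n + 24k² - 192k³ - 600kn² + 67kn - 64n³ + 8n²)(-9k - 9 + 6n)    [combine like terms]
= 6552k³n + 6552k²n - 4368k²n² - 216k³ - 216k² + 144k²n + 1728k⁴ + 1728k³ - 1152k³n + 5400k²n² + 5400kn² - 3600kn³ - 603k²n - 603kn + 402kn² + 576kn³ + 576n³ - 384n⁴ - 72kn² - 72n² + 48n³    [distributive law]
= 5400k³n + 6093k²n + 1032k²n² + 1512k³ - 216k² + 1728k⁴ + 5730kn² - 3024kn³ - 603kn + 624n³ - 384n⁴ - 72n²    [combine like terms]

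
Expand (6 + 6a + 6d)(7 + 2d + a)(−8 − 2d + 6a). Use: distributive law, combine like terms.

−336 − 516d − 132a − 204d² + 84ad + 240a² + 36ad² + 96a²d + 36a³ − 24d³

(6 + 6a + 6d)(7 + 2d + a)(−8 − 2d + 6a)
= (42 + 12d + 6a + 42a + 12ad + 6a² + 42d + 12d² + 6ad)(−8 − 2d + 6a)    [distributive law]
= (42 + 54d + 48a + 18ad + 6a² + 12d²)(−8 − 2d + 6a)    [combine like terms]
= −336 − 84d + 252a − 432d − 108d² + 324ad − 384a − 96ad + 288a² − 144ad − 36ad² + 108a²d − 48a² − 12a²d + 36a³ − 96d² − 24d³ + 72ad²    [distributive law]
= −336 − 516d − 132a − 204d² + 84ad + 240a² + 36ad² + 96a²d + 36a³ − 24d³    [combine like terms]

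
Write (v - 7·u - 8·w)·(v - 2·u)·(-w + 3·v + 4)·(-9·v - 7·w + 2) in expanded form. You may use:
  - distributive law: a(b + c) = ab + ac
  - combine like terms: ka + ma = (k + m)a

(v - 7·u - 8·w)·(v - 2·u)·(-w + 3·v + 4)·(-9·v - 7·w + 2)
= (v^2 - 2·u·v - 7·u·v + 14·u^2 - 8·v·w + 16·u·w)·(-w + 3·v + 4)·(-9·v - 7·w + 2)    [distributive law]
= (v^2 - 9·u·v + 14·u^2 - 8·v·w + 16·u·w)·(-w + 3·v + 4)·(-9·v - 7·w + 2)    [combine like terms]
= (-v^2·w + 3·v^3 + 4·v^2 + 9·u·v·w - 27·u·v^2 - 36·u·v - 14·u^2·w + 42·u^2·v + 56·u^2 + 8·v·w^2 - 24·v^2·w - 32·v·w - 16·u·w^2 + 48·u·v·w + 64·u·w)·(-9·v - 7·w + 2)    [distributive law]
= (-25·v^2·w + 3·v^3 + 4·v^2 + 57·u·v·w - 27·u·v^2 - 36·u·v - 14·u^2·w + 42·u^2·v + 56·u^2 + 8·v·w^2 - 32·v·w - 16·u·w^2 + 64·u·w)·(-9·v - 7·w + 2)    [combine like terms]
= 225·v^3·w + 175·v^2·w^2 - 50·v^2·w - 27·v^4 - 21·v^3·w + 6·v^3 - 36·v^3 - 28·v^2·w + 8·v^2 - 513·u·v^2·w - 399·u·v·w^2 + 114·u·v·w + 243·u·v^3 + 189·u·v^2·w - 54·u·v^2 + 324·u·v^2 + 252·u·v·w - 72·u·v + 126·u^2·v·w + 98·u^2·w^2 - 28·u^2·w - 378·u^2·v^2 - 294·u^2·v·w + 84·u^2·v - 504·u^2·v - 392·u^2·w + 112·u^2 - 72·v^2·w^2 - 56·v·w^3 + 16·v·w^2 + 288·v^2·w + 224·v·w^2 - 64·v·w + 144·u·v·w^2 + 112·u·w^3 - 32·u·w^2 - 576·u·v·w - 448·u·w^2 + 128·u·w    [distributive law]
= 204·v^3·w + 103·v^2·w^2 + 210·v^2·w - 27·v^4 - 30·v^3 + 8·v^2 - 324·u·v^2·w - 255·u·v·w^2 - 210·u·v·w + 243·u·v^3 + 270·u·v^2 - 72·u·v - 168·u^2·v·w + 98·u^2·w^2 - 420·u^2·w - 378·u^2·v^2 - 420·u^2·v + 112·u^2 - 56·v·w^3 + 240·v·w^2 - 64·v·w + 112·u·w^3 - 480·u·w^2 + 128·u·w    [combine like terms]

204·v^3·w + 103·v^2·w^2 + 210·v^2·w - 27·v^4 - 30·v^3 + 8·v^2 - 324·u·v^2·w - 255·u·v·w^2 - 210·u·v·w + 243·u·v^3 + 270·u·v^2 - 72·u·v - 168·u^2·v·w + 98·u^2·w^2 - 420·u^2·w - 378·u^2·v^2 - 420·u^2·v + 112·u^2 - 56·v·w^3 + 240·v·w^2 - 64·v·w + 112·u·w^3 - 480·u·w^2 + 128·u·w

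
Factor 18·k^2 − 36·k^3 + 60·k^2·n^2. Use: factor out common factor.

6·k^2(3 − 6·k + 10·n^2)

18·k^2 − 36·k^3 + 60·k^2·n^2
= 6(3·k^2 − 6·k^3 + 10·k^2·n^2)    [factor out 6]
= 6·k^2(3 − 6·k + 10·n^2)    [factor out k^2]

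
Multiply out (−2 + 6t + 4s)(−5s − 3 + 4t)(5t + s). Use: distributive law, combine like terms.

(−2 + 6t + 4s)(−5s − 3 + 4t)(5t + s)
= (10s + 6 − 8t − 30st − 18t + 24t^2 − 20s^2 − 12s + 16st)(5t + s)    [distributive law]
= (−2s + 6 − 26t − 14st + 24t^2 − 20s^2)(5t + s)    [combine like terms]
= −10st − 2s^2 + 30t + 6s − 130t^2 − 26st − 70st^2 − 14s^2t + 120t^3 + 24st^2 − 100s^2t − 20s^3    [distributive law]
= −36st − 2s^2 + 30t + 6s − 130t^2 − 46st^2 − 114s^2t + 120t^3 − 20s^3    [combine like terms]

−36st − 2s^2 + 30t + 6s − 130t^2 − 46st^2 − 114s^2t + 120t^3 − 20s^3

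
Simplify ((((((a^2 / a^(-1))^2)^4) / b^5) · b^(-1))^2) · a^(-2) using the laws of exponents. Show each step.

((((((a^2 / a^(-1))^2)^4) / b^5) · b^(-1))^2) · a^(-2)
= ((((((a^2 / a^(-1))^2)^4) / b^5)^2) · ((b^(-1))^2)) · a^(-2)    [power of a product]
= ((((((a^2 / a^(-1))^2)^4)^2) / ((b^5)^2)) · ((b^(-1))^2)) · a^(-2)    [power of a quotient]
= (((((a^2 / a^(-1))^2)^8) / ((b^5)^2)) · ((b^(-1))^2)) · a^(-2)    [power of a power]
= ((((a^2 / a^(-1))^16) / ((b^5)^2)) · ((b^(-1))^2)) · a^(-2)    [power of a power]
= (((((a^2)^16) / ((a^(-1))^16)) / ((b^5)^2)) · ((b^(-1))^2)) · a^(-2)    [power of a quotient]
= (((a^32 / ((a^(-1))^16)) / ((b^5)^2)) · ((b^(-1))^2)) · a^(-2)    [power of a power]
= (((a^32 / a^(-16)) / ((b^5)^2)) · ((b^(-1))^2)) · a^(-2)    [power of a power]
= ((a^48 / ((b^5)^2)) · ((b^(-1))^2)) · a^(-2)    [quotient of powers]
= ((a^48 / b^10) · ((b^(-1))^2)) · a^(-2)    [power of a power]
= ((a^48 / b^10) · b^(-2)) · a^(-2)    [power of a power]
= a^46b^(-12)    [quotient of powers; product of powers]

a^46b^(-12)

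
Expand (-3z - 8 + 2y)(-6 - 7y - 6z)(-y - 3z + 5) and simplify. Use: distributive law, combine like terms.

(-3z - 8 + 2y)(-6 - 7y - 6z)(-y - 3z + 5)
= (18z + 21yz + 18z² + 48 + 56y + 48z - 12y - 14y² - 12yz)(-y - 3z + 5)    [distributive law]
= (66z + 9yz + 18z² + 48 + 44y - 14y²)(-y - 3z + 5)    [combine like terms]
= -66yz - 198z² + 330z - 9y²z - 27yz² + 45yz - 18yz² - 54z³ + 90z² - 48y - 144z + 240 - 44y² - 132yz + 220y + 14y³ + 42y²z - 70y²    [distributive law]
= -153yz - 108z² + 186z + 33y²z - 45yz² - 54z³ + 172y + 240 - 114y² + 14y³    [combine like terms]

-153yz - 108z² + 186z + 33y²z - 45yz² - 54z³ + 172y + 240 - 114y² + 14y³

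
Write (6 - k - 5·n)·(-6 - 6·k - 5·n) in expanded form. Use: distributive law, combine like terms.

-36 - 30·k + 6·k^2 + 35·k·n + 25·n^2

(6 - k - 5·n)·(-6 - 6·k - 5·n)
= -36 - 36·k - 30·n + 6·k + 6·k^2 + 5·k·n + 30·n + 30·k·n + 25·n^2    [distributive law]
= -36 - 30·k + 6·k^2 + 35·k·n + 25·n^2    [combine like terms]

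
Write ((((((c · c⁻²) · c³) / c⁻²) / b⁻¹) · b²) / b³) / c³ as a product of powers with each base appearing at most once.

((((((c · c⁻²) · c³) / c⁻²) / b⁻¹) · b²) / b³) / c³
= (((((c⁻¹ · c³) / c⁻²) / b⁻¹) · b²) / b³) / c³    [product of powers]
= ((((c² / c⁻²) / b⁻¹) · b²) / b³) / c³    [product of powers]
= (((c⁴ / b⁻¹) · b²) / b³) / c³    [quotient of powers]
= c    [quotient of powers; product of powers]

c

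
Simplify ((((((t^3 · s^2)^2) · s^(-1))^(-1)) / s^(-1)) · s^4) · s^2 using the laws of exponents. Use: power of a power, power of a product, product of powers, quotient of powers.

s^4·t^(-6)

((((((t^3 · s^2)^2) · s^(-1))^(-1)) / s^(-1)) · s^4) · s^2
= ((((((t^3 · s^2)^2)^(-1)) · ((s^(-1))^(-1))) / s^(-1)) · s^4) · s^2    [power of a product]
= (((((t^3 · s^2)^(-2)) · ((s^(-1))^(-1))) / s^(-1)) · s^4) · s^2    [power of a power]
= ((((((t^3)^(-2)) · ((s^2)^(-2))) · ((s^(-1))^(-1))) / s^(-1)) · s^4) · s^2    [power of a product]
= ((((t^(-6) · ((s^2)^(-2))) · ((s^(-1))^(-1))) / s^(-1)) · s^4) · s^2    [power of a power]
= ((((t^(-6) · s^(-4)) · ((s^(-1))^(-1))) / s^(-1)) · s^4) · s^2    [power of a power]
= ((((t^(-6) · s^(-4)) · s) / s^(-1)) · s^4) · s^2    [power of a power]
= s^4·t^(-6)    [quotient of powers; product of powers]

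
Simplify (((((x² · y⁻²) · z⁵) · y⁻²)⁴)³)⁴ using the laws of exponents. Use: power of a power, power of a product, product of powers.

x⁹⁶y⁻¹⁹²z²⁴⁰

(((((x² · y⁻²) · z⁵) · y⁻²)⁴)³)⁴
= ((((x² · y⁻²) · z⁵) · y⁻²)⁴)¹²    [power of a power]
= (((x² · y⁻²) · z⁵) · y⁻²)⁴⁸    [power of a power]
= (((x² · y⁻²) · z⁵)⁴⁸) · ((y⁻²)⁴⁸)    [power of a product]
= (((x² · y⁻²)⁴⁸) · ((z⁵)⁴⁸)) · ((y⁻²)⁴⁸)    [power of a product]
= ((((x²)⁴⁸) · ((y⁻²)⁴⁸)) · ((z⁵)⁴⁸)) · ((y⁻²)⁴⁸)    [power of a product]
= ((x⁹⁶ · ((y⁻²)⁴⁸)) · ((z⁵)⁴⁸)) · ((y⁻²)⁴⁸)    [power of a power]
= ((x⁹⁶ · y⁻⁹⁶) · ((z⁵)⁴⁸)) · ((y⁻²)⁴⁸)    [power of a power]
= ((x⁹⁶ · y⁻⁹⁶) · z²⁴⁰) · ((y⁻²)⁴⁸)    [power of a power]
= ((x⁹⁶ · y⁻⁹⁶) · z²⁴⁰) · y⁻⁹⁶    [power of a power]
= x⁹⁶y⁻¹⁹²z²⁴⁰    [product of powers]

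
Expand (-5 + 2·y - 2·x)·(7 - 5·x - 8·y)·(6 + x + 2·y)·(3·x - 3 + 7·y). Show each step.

(-5 + 2·y - 2·x)·(7 - 5·x - 8·y)·(6 + x + 2·y)·(3·x - 3 + 7·y)
= (-35 + 25·x + 40·y + 14·y - 10·x·y - 16·y^2 - 14·x + 10·x^2 + 16·x·y)·(6 + x + 2·y)·(3·x - 3 + 7·y)    [distributive law]
= (-35 + 11·x + 54·y + 6·x·y - 16·y^2 + 10·x^2)·(6 + x + 2·y)·(3·x - 3 + 7·y)    [combine like terms]
= (-210 - 35·x - 70·y + 66·x + 11·x^2 + 22·x·y + 324·y + 54·x·y + 108·y^2 + 36·x·y + 6·x^2·y + 12·x·y^2 - 96·y^2 - 16·x·y^2 - 32·y^3 + 60·x^2 + 10·x^3 + 20·x^2·y)·(3·x - 3 + 7·y)    [distributive law]
= (-210 + 31·x + 254·y + 71·x^2 + 112·x·y + 12·y^2 + 26·x^2·y - 4·x·y^2 - 32·y^3 + 10·x^3)·(3·x - 3 + 7·y)    [combine like terms]
= -630·x + 630 - 1470·y + 93·x^2 - 93·x + 217·x·y + 762·x·y - 762·y + 1778·y^2 + 213·x^3 - 213·x^2 + 497·x^2·y + 336·x^2·y - 336·x·y + 784·x·y^2 + 36·x·y^2 - 36·y^2 + 84·y^3 + 78·x^3·y - 78·x^2·y + 182·x^2·y^2 - 12·x^2·y^2 + 12·x·y^2 - 28·x·y^3 - 96·x·y^3 + 96·y^3 - 224·y^4 + 30·x^4 - 30·x^3 + 70·x^3·y    [distributive law]
= -723·x + 630 - 2232·y - 120·x^2 + 643·x·y + 1742·y^2 + 183·x^3 + 755·x^2·y + 832·x·y^2 + 180·y^3 + 148·x^3·y + 170·x^2·y^2 - 124·x·y^3 - 224·y^4 + 30·x^4    [combine like terms]

-723·x + 630 - 2232·y - 120·x^2 + 643·x·y + 1742·y^2 + 183·x^3 + 755·x^2·y + 832·x·y^2 + 180·y^3 + 148·x^3·y + 170·x^2·y^2 - 124·x·y^3 - 224·y^4 + 30·x^4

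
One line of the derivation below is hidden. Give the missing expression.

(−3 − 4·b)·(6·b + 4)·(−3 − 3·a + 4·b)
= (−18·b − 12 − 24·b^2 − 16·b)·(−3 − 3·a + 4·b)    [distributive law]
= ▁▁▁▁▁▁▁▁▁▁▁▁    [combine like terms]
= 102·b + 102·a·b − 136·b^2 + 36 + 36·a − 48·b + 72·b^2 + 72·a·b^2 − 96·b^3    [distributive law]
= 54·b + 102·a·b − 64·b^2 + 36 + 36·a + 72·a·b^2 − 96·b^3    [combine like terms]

After combine like terms, the bracketed line is:

(−34·b − 12 − 24·b^2)·(−3 − 3·a + 4·b)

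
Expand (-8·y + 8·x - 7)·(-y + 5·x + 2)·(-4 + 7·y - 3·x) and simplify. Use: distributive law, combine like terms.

(-8·y + 8·x - 7)·(-y + 5·x + 2)·(-4 + 7·y - 3·x)
= (8·y² - 40·x·y - 16·y - 8·x·y + 40·x² + 16·x + 7·y - 35·x - 14)·(-4 + 7·y - 3·x)    [distributive law]
= (8·y² - 48·x·y - 9·y + 40·x² - 19·x - 14)·(-4 + 7·y - 3·x)    [combine like terms]
= -32·y² + 56·y³ - 24·x·y² + 192·x·y - 336·x·y² + 144·x²·y + 36·y - 63·y² + 27·x·y - 160·x² + 280·x²·y - 120·x³ + 76·x - 133·x·y + 57·x² + 56 - 98·y + 42·x    [distributive law]
= -95·y² + 56·y³ - 360·x·y² + 86·x·y + 424·x²·y - 62·y - 103·x² - 120·x³ + 118·x + 56    [combine like terms]

-95·y² + 56·y³ - 360·x·y² + 86·x·y + 424·x²·y - 62·y - 103·x² - 120·x³ + 118·x + 56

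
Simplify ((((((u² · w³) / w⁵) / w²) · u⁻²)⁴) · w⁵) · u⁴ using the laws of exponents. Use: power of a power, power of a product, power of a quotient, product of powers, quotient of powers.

u⁴·w⁻¹¹

((((((u² · w³) / w⁵) / w²) · u⁻²)⁴) · w⁵) · u⁴
= ((((((u² · w³) / w⁵) / w²)⁴) · ((u⁻²)⁴)) · w⁵) · u⁴    [power of a product]
= ((((((u² · w³) / w⁵)⁴) / ((w²)⁴)) · ((u⁻²)⁴)) · w⁵) · u⁴    [power of a quotient]
= ((((((u² · w³)⁴) / ((w⁵)⁴)) / ((w²)⁴)) · ((u⁻²)⁴)) · w⁵) · u⁴    [power of a quotient]
= (((((((u²)⁴) · ((w³)⁴)) / ((w⁵)⁴)) / ((w²)⁴)) · ((u⁻²)⁴)) · w⁵) · u⁴    [power of a product]
= (((((u⁸ · ((w³)⁴)) / ((w⁵)⁴)) / ((w²)⁴)) · ((u⁻²)⁴)) · w⁵) · u⁴    [power of a power]
= (((((u⁸ · w¹²) / ((w⁵)⁴)) / ((w²)⁴)) · ((u⁻²)⁴)) · w⁵) · u⁴    [power of a power]
= (((((u⁸ · w¹²) / w²⁰) / ((w²)⁴)) · ((u⁻²)⁴)) · w⁵) · u⁴    [power of a power]
= (((((u⁸ · w¹²) / w²⁰) / w⁸) · ((u⁻²)⁴)) · w⁵) · u⁴    [power of a power]
= (((((u⁸ · w¹²) / w²⁰) / w⁸) · u⁻⁸) · w⁵) · u⁴    [power of a power]
= u⁴·w⁻¹¹    [quotient of powers; product of powers]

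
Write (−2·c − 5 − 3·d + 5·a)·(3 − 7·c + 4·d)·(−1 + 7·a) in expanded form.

−29·c + 238·a·c − 14·c^2 + 98·a·c^2 − 13·c·d + 91·a·c·d + 15 − 120·a + 29·d − 223·a·d + 12·d^2 − 84·a·d^2 + 105·a^2 − 245·a^2·c + 140·a^2·d

(−2·c − 5 − 3·d + 5·a)·(3 − 7·c + 4·d)·(−1 + 7·a)
= (−6·c + 14·c^2 − 8·c·d − 15 + 35·c − 20·d − 9·d + 21·c·d − 12·d^2 + 15·a − 35·a·c + 20·a·d)·(−1 + 7·a)    [distributive law]
= (29·c + 14·c^2 + 13·c·d − 15 − 29·d − 12·d^2 + 15·a − 35·a·c + 20·a·d)·(−1 + 7·a)    [combine like terms]
= −29·c + 203·a·c − 14·c^2 + 98·a·c^2 − 13·c·d + 91·a·c·d + 15 − 105·a + 29·d − 203·a·d + 12·d^2 − 84·a·d^2 − 15·a + 105·a^2 + 35·a·c − 245·a^2·c − 20·a·d + 140·a^2·d    [distributive law]
= −29·c + 238·a·c − 14·c^2 + 98·a·c^2 − 13·c·d + 91·a·c·d + 15 − 120·a + 29·d − 223·a·d + 12·d^2 − 84·a·d^2 + 105·a^2 − 245·a^2·c + 140·a^2·d    [combine like terms]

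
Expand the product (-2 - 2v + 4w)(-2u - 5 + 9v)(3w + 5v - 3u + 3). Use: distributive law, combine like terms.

48uw + 56uv - 12u^2 - 18u - 30w + 26v + 30 - 16vw - 94v^2 - 136uvw + 74uv^2 - 12u^2v + 126v^2w - 90v^3 - 24uw^2 + 24u^2w - 60w^2 + 108vw^2

(-2 - 2v + 4w)(-2u - 5 + 9v)(3w + 5v - 3u + 3)
= (4u + 10 - 18v + 4uv + 10v - 18v^2 - 8uw - 20w + 36vw)(3w + 5v - 3u + 3)    [distributive law]
= (4u + 10 - 8v + 4uv - 18v^2 - 8uw - 20w + 36vw)(3w + 5v - 3u + 3)    [combine like terms]
= 12uw + 20uv - 12u^2 + 12u + 30w + 50v - 30u + 30 - 24vw - 40v^2 + 24uv - 24v + 12uvw + 20uv^2 - 12u^2v + 12uv - 54v^2w - 90v^3 + 54uv^2 - 54v^2 - 24uw^2 - 40uvw + 24u^2w - 24uw - 60w^2 - 100vw + 60uw - 60w + 108vw^2 + 180v^2w - 108uvw + 108vw    [distributive law]
= 48uw + 56uv - 12u^2 - 18u - 30w + 26v + 30 - 16vw - 94v^2 - 136uvw + 74uv^2 - 12u^2v + 126v^2w - 90v^3 - 24uw^2 + 24u^2w - 60w^2 + 108vw^2    [combine like terms]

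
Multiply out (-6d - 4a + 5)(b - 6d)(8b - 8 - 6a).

-48b^2d - 192bd + 228abd + 288bd^2 - 288d^2 - 216ad^2 - 32ab^2 + 2ab + 24a^2b - 12ad - 144a^2d + 40b^2 - 40b + 240d

(-6d - 4a + 5)(b - 6d)(8b - 8 - 6a)
= (-6bd + 36d^2 - 4ab + 24ad + 5b - 30d)(8b - 8 - 6a)    [distributive law]
= -48b^2d + 48bd + 36abd + 288bd^2 - 288d^2 - 216ad^2 - 32ab^2 + 32ab + 24a^2b + 192abd - 192ad - 144a^2d + 40b^2 - 40b - 30ab - 240bd + 240d + 180ad    [distributive law]
= -48b^2d - 192bd + 228abd + 288bd^2 - 288d^2 - 216ad^2 - 32ab^2 + 2ab + 24a^2b - 12ad - 144a^2d + 40b^2 - 40b + 240d    [combine like terms]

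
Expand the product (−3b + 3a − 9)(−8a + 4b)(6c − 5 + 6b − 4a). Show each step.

216abc + 396ab + 264ab² − 288a²b − 72b²c − 156b² − 72b³ − 144a²c − 168a² + 96a³ + 432ac − 360a − 216bc + 180b

(−3b + 3a − 9)(−8a + 4b)(6c − 5 + 6b − 4a)
= (24ab − 12b² − 24a² + 12ab + 72a − 36b)(6c − 5 + 6b − 4a)    [distributive law]
= (36ab − 12b² − 24a² + 72a − 36b)(6c − 5 + 6b − 4a)    [combine like terms]
= 216abc − 180ab + 216ab² − 144a²b − 72b²c + 60b² − 72b³ + 48ab² − 144a²c + 120a² − 144a²b + 96a³ + 432ac − 360a + 432ab − 288a² − 216bc + 180b − 216b² + 144ab    [distributive law]
= 216abc + 396ab + 264ab² − 288a²b − 72b²c − 156b² − 72b³ − 144a²c − 168a² + 96a³ + 432ac − 360a − 216bc + 180b    [combine like terms]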